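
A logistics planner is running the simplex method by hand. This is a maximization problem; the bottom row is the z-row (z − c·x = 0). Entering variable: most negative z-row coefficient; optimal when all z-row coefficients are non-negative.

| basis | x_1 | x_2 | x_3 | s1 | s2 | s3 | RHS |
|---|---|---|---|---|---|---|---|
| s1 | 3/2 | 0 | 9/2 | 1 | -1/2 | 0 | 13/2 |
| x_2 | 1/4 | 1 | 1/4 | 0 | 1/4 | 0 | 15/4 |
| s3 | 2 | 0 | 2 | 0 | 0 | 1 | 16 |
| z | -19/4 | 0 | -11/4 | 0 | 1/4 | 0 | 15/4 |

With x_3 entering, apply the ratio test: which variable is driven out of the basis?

s1

Column x_3 entries and ratios — s1: (13/2)/(9/2) = 13/9; x_2: (15/4)/(1/4) = 15; s3: 16/2 = 8.
Smallest ratio is 13/9 in the row of s1, so s1 leaves.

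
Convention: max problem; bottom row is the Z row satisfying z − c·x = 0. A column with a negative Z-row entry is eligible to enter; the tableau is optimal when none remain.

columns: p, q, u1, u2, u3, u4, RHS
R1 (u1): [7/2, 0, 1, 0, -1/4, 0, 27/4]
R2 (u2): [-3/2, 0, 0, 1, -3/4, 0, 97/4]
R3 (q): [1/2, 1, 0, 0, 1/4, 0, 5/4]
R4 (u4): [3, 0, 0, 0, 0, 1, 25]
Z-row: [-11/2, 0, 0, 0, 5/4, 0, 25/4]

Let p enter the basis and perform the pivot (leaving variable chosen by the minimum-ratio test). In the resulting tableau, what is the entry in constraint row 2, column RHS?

190/7

Ratio test on column p — row 1: (27/4)/(7/2) = 27/14; row 2: entry -3/2 ≤ 0; row 3: (5/4)/(1/2) = 5/2; row 4: 25/3 = 25/3. Minimum is 27/14 at row 1 (u1 leaves); pivot element 7/2.
Divide row 1 by 7/2; eliminate column p from the other rows.
Row 2 update in column RHS: 97/4 − (-3/2)·(27/14) = 190/7.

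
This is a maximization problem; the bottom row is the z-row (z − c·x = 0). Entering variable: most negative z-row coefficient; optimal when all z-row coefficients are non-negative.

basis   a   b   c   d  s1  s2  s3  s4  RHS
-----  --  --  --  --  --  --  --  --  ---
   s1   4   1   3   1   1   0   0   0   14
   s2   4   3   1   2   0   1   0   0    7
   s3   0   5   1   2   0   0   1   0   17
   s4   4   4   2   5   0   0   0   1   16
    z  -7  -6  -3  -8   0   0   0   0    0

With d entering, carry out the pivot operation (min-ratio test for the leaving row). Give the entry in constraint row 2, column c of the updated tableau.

1/5

Ratio test on column d — row 1: 14/1 = 14; row 2: 7/2 = 7/2; row 3: 17/2 = 17/2; row 4: 16/5 = 16/5. Minimum is 16/5 at row 4 (s4 leaves); pivot element 5.
Divide row 4 by 5; eliminate column d from the other rows.
Row 2 update in column c: 1 − 2·(2/5) = 1/5.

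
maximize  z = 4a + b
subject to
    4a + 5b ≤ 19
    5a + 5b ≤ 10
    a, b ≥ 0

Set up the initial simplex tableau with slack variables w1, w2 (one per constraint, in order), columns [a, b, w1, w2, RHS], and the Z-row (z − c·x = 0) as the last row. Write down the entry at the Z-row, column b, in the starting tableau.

-1

The Z-row carries the negated objective coefficients: the b entry is -1.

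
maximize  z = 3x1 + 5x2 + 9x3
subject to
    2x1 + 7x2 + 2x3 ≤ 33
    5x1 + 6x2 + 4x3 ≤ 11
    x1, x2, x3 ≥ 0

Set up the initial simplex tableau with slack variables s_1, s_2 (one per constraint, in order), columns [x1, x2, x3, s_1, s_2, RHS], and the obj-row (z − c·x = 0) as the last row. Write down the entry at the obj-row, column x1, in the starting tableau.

The obj-row carries the negated objective coefficients: the x1 entry is -3.

-3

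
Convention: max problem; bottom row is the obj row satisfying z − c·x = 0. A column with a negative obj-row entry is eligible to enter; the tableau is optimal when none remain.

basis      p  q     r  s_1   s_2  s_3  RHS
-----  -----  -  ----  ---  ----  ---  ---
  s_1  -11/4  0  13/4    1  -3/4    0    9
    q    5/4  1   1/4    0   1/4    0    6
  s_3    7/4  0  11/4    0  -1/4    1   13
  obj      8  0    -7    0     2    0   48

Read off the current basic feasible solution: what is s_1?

9

s_1 is basic (row 1); its value is the RHS of that row, 9.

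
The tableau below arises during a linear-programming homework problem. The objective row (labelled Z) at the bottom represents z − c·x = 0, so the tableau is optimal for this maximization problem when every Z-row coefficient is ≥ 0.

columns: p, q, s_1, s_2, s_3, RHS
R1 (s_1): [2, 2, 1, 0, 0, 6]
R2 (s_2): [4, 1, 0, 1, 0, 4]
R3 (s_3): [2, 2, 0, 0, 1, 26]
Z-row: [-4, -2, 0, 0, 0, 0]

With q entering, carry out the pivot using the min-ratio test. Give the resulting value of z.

6

Ratio test on column q — row 1: 6/2 = 3; row 2: 4/1 = 4; row 3: 26/2 = 13. Minimum is 3 at row 1 (s_1 leaves); pivot element 2.
Pivot on row 1; the Z-row RHS becomes 0 − (-2)·3 = 6.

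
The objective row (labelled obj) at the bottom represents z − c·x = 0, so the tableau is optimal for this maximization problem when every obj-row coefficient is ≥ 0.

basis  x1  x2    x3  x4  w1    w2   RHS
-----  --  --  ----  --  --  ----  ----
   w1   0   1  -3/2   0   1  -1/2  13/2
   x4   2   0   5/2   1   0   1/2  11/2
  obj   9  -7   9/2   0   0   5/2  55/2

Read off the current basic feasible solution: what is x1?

0

x1 is not in the basis, so in the current basic feasible solution x1 = 0.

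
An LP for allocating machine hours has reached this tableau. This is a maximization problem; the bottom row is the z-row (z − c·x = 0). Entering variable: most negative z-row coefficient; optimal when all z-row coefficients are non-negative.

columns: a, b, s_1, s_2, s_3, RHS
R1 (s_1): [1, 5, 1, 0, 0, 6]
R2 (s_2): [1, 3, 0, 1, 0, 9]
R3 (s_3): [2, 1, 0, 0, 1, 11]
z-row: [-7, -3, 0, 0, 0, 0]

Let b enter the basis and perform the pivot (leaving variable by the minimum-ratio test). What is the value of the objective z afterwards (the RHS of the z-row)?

18/5

Ratio test on column b — row 1: 6/5 = 6/5; row 2: 9/3 = 3; row 3: 11/1 = 11. Minimum is 6/5 at row 1 (s_1 leaves); pivot element 5.
Pivot on row 1; the z-row RHS becomes 0 − (-3)·(6/5) = 18/5.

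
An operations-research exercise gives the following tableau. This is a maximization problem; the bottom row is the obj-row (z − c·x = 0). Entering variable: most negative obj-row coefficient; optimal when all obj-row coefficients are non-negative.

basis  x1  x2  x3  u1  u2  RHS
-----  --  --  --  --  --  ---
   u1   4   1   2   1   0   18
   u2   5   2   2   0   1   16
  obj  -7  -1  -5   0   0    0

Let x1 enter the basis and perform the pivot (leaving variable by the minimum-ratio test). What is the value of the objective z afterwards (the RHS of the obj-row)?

Ratio test on column x1 — row 1: 18/4 = 9/2; row 2: 16/5 = 16/5. Minimum is 16/5 at row 2 (u2 leaves); pivot element 5.
Pivot on row 2; the obj-row RHS becomes 0 − (-7)·(16/5) = 112/5.

112/5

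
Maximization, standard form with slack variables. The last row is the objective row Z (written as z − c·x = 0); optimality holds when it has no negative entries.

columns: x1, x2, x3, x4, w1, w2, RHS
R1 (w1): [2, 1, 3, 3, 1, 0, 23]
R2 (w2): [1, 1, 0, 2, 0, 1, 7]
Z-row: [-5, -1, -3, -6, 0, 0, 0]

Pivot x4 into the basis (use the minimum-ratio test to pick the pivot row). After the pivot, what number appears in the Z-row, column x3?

-3

Ratio test on column x4 — row 1: 23/3 = 23/3; row 2: 7/2 = 7/2. Minimum is 7/2 at row 2 (w2 leaves); pivot element 2.
Divide row 2 by 2; eliminate column x4 from the other rows.
Z-row update in column x3: -3 − (-6)·0 = -3.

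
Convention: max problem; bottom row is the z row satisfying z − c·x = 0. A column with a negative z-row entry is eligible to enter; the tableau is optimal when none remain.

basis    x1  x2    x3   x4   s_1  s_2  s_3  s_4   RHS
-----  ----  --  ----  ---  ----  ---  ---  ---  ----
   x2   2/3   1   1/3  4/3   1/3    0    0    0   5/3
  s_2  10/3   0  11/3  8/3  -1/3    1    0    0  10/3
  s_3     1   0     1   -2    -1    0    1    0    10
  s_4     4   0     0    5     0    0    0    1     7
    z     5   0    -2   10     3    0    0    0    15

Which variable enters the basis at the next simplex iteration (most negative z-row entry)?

x3

Negative z-row entries: x3: -2.
The most negative is -2 in column x3, so x3 enters.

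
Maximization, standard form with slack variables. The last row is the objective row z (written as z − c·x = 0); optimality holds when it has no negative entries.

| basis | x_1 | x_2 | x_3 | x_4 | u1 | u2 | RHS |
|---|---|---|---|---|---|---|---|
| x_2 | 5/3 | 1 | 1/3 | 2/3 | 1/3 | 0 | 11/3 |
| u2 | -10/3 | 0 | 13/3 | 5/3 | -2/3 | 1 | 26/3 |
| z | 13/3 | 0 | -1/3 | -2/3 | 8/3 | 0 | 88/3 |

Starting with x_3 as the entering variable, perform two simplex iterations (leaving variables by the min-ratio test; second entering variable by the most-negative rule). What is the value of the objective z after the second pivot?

164/5

Ratio test on column x_3 — row 1: (11/3)/(1/3) = 11; row 2: (26/3)/(13/3) = 2. Minimum is 2 at row 2 (u2 leaves); pivot element 13/3.
Pivot on row 2; the z-row RHS becomes 88/3 − (-1/3)·2 = 30.
Next entering variable (most negative z-row entry -7/13): x_4.
Ratio test on column x_4 — row 1: 3/(7/13) = 39/7; row 2: 2/(5/13) = 26/5. Minimum is 26/5 at row 2 (x_3 leaves); pivot element 5/13.
After the second pivot the z-row RHS is 30 − (-7/13)·(26/5) = 164/5.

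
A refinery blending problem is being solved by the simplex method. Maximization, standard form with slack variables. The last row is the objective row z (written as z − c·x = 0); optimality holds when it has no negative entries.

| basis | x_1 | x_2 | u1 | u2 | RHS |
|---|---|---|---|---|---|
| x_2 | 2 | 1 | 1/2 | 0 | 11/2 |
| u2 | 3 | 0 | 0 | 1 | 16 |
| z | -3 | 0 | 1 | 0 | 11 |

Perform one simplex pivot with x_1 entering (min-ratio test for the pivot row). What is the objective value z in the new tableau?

Ratio test on column x_1 — row 1: (11/2)/2 = 11/4; row 2: 16/3 = 16/3. Minimum is 11/4 at row 1 (x_2 leaves); pivot element 2.
Pivot on row 1; the z-row RHS becomes 11 − (-3)·(11/4) = 77/4.

77/4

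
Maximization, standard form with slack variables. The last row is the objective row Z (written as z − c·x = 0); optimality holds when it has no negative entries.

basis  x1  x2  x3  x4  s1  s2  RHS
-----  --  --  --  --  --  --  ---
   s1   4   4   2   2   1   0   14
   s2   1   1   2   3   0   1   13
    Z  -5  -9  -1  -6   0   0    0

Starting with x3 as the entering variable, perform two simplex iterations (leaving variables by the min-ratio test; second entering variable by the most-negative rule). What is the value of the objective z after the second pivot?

Ratio test on column x3 — row 1: 14/2 = 7; row 2: 13/2 = 13/2. Minimum is 13/2 at row 2 (s2 leaves); pivot element 2.
Pivot on row 2; the Z-row RHS becomes 0 − (-1)·(13/2) = 13/2.
Next entering variable (most negative Z-row entry -17/2): x2.
Ratio test on column x2 — row 1: 1/3 = 1/3; row 2: (13/2)/(1/2) = 13. Minimum is 1/3 at row 1 (s1 leaves); pivot element 3.
After the second pivot the Z-row RHS is 13/2 − (-17/2)·(1/3) = 28/3.

28/3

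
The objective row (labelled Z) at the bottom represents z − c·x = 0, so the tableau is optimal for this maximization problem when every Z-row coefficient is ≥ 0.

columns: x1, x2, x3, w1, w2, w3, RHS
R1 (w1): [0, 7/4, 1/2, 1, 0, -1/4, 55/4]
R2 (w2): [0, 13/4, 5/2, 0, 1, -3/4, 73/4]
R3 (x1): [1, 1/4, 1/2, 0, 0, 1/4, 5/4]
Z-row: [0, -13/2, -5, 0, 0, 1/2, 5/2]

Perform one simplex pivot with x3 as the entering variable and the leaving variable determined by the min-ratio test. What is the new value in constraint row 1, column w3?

-1/2

Ratio test on column x3 — row 1: (55/4)/(1/2) = 55/2; row 2: (73/4)/(5/2) = 73/10; row 3: (5/4)/(1/2) = 5/2. Minimum is 5/2 at row 3 (x1 leaves); pivot element 1/2.
Divide row 3 by 1/2; eliminate column x3 from the other rows.
Row 1 update in column w3: -1/4 − (1/2)·(1/2) = -1/2.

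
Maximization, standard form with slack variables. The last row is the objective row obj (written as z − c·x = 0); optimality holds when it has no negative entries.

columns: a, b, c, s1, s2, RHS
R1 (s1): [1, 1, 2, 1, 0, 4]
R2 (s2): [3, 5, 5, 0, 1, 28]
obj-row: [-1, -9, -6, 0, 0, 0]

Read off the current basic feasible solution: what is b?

b is not in the basis, so in the current basic feasible solution b = 0.

0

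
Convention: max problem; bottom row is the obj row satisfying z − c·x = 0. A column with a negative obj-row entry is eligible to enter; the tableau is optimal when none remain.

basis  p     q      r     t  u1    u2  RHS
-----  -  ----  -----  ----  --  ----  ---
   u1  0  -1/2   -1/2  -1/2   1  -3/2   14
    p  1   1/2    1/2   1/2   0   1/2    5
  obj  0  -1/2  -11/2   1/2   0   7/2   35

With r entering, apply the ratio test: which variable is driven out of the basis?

Column r entries and ratios — u1: -1/2 ≤ 0, skip; p: 5/(1/2) = 10.
Smallest ratio is 10 in the row of p, so p leaves.

p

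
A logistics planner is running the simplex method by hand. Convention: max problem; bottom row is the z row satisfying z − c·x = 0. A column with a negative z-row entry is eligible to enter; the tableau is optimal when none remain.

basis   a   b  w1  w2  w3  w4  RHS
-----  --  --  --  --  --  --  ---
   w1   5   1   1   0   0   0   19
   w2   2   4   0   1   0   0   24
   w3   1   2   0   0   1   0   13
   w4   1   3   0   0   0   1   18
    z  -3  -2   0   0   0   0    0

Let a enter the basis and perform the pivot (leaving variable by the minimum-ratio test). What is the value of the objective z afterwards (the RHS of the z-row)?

57/5

Ratio test on column a — row 1: 19/5 = 19/5; row 2: 24/2 = 12; row 3: 13/1 = 13; row 4: 18/1 = 18. Minimum is 19/5 at row 1 (w1 leaves); pivot element 5.
Pivot on row 1; the z-row RHS becomes 0 − (-3)·(19/5) = 57/5.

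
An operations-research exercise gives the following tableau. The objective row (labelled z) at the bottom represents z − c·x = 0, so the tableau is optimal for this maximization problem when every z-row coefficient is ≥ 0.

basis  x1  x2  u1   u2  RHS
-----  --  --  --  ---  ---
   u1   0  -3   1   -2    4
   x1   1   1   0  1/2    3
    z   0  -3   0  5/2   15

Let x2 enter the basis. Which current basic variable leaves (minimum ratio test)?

x1

Column x2 entries and ratios — u1: -3 ≤ 0, skip; x1: 3/1 = 3.
Smallest ratio is 3 in the row of x1, so x1 leaves.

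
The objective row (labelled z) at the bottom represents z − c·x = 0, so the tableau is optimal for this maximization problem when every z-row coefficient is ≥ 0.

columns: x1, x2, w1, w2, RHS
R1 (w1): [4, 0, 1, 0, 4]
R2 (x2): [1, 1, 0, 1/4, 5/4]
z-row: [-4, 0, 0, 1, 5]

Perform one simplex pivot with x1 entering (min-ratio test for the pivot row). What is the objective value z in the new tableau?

9

Ratio test on column x1 — row 1: 4/4 = 1; row 2: (5/4)/1 = 5/4. Minimum is 1 at row 1 (w1 leaves); pivot element 4.
Pivot on row 1; the z-row RHS becomes 5 − (-4)·1 = 9.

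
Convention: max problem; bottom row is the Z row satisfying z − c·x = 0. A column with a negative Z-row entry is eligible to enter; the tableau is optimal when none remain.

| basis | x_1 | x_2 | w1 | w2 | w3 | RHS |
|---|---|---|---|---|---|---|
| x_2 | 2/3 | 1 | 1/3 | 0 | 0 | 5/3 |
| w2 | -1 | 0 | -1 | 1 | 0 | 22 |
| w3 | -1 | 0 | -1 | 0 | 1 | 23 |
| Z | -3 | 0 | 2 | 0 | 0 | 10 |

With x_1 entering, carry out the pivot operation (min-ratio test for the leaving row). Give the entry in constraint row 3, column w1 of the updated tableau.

Ratio test on column x_1 — row 1: (5/3)/(2/3) = 5/2; row 2: entry -1 ≤ 0; row 3: entry -1 ≤ 0. Minimum is 5/2 at row 1 (x_2 leaves); pivot element 2/3.
Divide row 1 by 2/3; eliminate column x_1 from the other rows.
Row 3 update in column w1: -1 − (-1)·(1/2) = -1/2.

-1/2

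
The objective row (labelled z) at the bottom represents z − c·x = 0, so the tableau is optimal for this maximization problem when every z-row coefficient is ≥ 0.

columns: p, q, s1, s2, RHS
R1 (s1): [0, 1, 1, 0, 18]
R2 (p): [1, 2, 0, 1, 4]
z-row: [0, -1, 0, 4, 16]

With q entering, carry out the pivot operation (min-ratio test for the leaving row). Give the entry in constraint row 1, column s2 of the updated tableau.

Ratio test on column q — row 1: 18/1 = 18; row 2: 4/2 = 2. Minimum is 2 at row 2 (p leaves); pivot element 2.
Divide row 2 by 2; eliminate column q from the other rows.
Row 1 update in column s2: 0 − 1·(1/2) = -1/2.

-1/2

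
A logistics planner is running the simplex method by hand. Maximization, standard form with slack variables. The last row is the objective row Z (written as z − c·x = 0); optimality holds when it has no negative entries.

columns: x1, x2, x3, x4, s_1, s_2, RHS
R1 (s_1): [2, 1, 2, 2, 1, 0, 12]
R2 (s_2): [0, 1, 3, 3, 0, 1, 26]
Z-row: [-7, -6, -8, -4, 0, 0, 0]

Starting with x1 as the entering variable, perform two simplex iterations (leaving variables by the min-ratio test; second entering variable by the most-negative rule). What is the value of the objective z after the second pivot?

72

Ratio test on column x1 — row 1: 12/2 = 6; row 2: entry 0 ≤ 0. Minimum is 6 at row 1 (s_1 leaves); pivot element 2.
Pivot on row 1; the Z-row RHS becomes 0 − (-7)·6 = 42.
Next entering variable (most negative Z-row entry -5/2): x2.
Ratio test on column x2 — row 1: 6/(1/2) = 12; row 2: 26/1 = 26. Minimum is 12 at row 1 (x1 leaves); pivot element 1/2.
After the second pivot the Z-row RHS is 42 − (-5/2)·12 = 72.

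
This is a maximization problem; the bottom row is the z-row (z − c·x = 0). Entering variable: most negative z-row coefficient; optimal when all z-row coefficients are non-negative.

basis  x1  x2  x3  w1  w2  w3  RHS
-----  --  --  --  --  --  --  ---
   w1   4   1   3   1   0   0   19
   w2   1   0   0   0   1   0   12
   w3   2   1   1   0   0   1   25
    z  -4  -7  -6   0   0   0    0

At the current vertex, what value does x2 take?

0

x2 is not in the basis, so in the current basic feasible solution x2 = 0.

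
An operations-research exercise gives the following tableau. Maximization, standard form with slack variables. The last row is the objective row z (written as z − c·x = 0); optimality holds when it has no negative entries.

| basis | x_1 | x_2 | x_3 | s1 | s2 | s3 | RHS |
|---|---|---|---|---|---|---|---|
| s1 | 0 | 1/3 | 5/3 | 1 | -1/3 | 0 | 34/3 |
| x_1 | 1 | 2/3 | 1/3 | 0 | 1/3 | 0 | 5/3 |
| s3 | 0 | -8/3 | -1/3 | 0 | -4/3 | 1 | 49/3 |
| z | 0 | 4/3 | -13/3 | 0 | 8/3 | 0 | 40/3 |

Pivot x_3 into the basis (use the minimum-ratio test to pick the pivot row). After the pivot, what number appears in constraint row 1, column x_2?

Ratio test on column x_3 — row 1: (34/3)/(5/3) = 34/5; row 2: (5/3)/(1/3) = 5; row 3: entry -1/3 ≤ 0. Minimum is 5 at row 2 (x_1 leaves); pivot element 1/3.
Divide row 2 by 1/3; eliminate column x_3 from the other rows.
Row 1 update in column x_2: 1/3 − (5/3)·2 = -3.

-3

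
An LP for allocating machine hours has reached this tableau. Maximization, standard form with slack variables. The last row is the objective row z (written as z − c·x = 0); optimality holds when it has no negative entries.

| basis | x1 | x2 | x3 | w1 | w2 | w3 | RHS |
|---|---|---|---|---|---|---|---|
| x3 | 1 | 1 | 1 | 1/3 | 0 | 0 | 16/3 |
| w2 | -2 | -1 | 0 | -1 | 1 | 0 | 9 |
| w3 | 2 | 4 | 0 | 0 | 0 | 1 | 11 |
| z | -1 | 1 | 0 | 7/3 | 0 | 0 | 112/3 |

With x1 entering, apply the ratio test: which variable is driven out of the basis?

x3

Column x1 entries and ratios — x3: (16/3)/1 = 16/3; w2: -2 ≤ 0, skip; w3: 11/2 = 11/2.
Smallest ratio is 16/3 in the row of x3, so x3 leaves.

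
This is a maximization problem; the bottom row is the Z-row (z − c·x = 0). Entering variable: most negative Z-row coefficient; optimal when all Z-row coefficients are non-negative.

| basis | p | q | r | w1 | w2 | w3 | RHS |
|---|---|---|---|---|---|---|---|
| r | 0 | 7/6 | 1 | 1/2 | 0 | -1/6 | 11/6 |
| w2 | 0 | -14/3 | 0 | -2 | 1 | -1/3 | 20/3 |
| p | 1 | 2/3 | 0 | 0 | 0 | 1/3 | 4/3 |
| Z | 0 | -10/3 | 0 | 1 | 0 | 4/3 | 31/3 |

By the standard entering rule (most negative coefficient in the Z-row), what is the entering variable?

q

Negative Z-row entries: q: -10/3.
The most negative is -10/3 in column q, so q enters.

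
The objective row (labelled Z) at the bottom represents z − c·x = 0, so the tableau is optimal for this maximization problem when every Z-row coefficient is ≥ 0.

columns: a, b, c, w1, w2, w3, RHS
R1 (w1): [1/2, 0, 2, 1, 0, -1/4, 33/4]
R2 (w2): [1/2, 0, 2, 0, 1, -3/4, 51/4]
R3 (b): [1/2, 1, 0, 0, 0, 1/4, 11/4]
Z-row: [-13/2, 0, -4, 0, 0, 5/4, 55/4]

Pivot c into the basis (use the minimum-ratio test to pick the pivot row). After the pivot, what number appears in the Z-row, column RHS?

Ratio test on column c — row 1: (33/4)/2 = 33/8; row 2: (51/4)/2 = 51/8; row 3: entry 0 ≤ 0. Minimum is 33/8 at row 1 (w1 leaves); pivot element 2.
Divide row 1 by 2; eliminate column c from the other rows.
Z-row update in column RHS: 55/4 − (-4)·(33/8) = 121/4.

121/4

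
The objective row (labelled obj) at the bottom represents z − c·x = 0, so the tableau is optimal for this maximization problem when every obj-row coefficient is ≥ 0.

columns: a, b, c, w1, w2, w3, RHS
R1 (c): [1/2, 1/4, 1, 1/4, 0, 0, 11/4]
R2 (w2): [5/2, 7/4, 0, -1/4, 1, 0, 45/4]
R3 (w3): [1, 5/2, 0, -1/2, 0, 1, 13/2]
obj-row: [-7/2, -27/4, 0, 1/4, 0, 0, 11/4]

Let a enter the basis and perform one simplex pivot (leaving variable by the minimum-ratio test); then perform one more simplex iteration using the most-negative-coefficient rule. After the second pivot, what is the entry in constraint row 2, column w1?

Ratio test on column a — row 1: (11/4)/(1/2) = 11/2; row 2: (45/4)/(5/2) = 9/2; row 3: (13/2)/1 = 13/2. Minimum is 9/2 at row 2 (w2 leaves); pivot element 5/2.
Divide row 2 by 5/2; eliminate column a from the other rows.
Second iteration: most negative obj-row entry is -43/10 in column b, so b enters.
Ratio test on column b — row 1: entry -1/10 ≤ 0; row 2: (9/2)/(7/10) = 45/7; row 3: 2/(9/5) = 10/9. Minimum is 10/9 at row 3 (w3 leaves); pivot element 9/5.
Divide row 3 by 9/5; eliminate column b from the other rows.
After both pivots, the entry at constraint row 2, column w1 is 1/18.

1/18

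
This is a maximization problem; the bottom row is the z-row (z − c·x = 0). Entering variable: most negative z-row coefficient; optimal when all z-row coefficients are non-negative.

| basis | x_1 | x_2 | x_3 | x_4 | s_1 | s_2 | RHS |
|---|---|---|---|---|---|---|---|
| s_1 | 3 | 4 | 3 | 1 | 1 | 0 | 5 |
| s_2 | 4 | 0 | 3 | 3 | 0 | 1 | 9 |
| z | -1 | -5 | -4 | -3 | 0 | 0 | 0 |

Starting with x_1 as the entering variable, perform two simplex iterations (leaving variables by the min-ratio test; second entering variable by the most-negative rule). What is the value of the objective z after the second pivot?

Ratio test on column x_1 — row 1: 5/3 = 5/3; row 2: 9/4 = 9/4. Minimum is 5/3 at row 1 (s_1 leaves); pivot element 3.
Pivot on row 1; the z-row RHS becomes 0 − (-1)·(5/3) = 5/3.
Next entering variable (most negative z-row entry -11/3): x_2.
Ratio test on column x_2 — row 1: (5/3)/(4/3) = 5/4; row 2: entry -16/3 ≤ 0. Minimum is 5/4 at row 1 (x_1 leaves); pivot element 4/3.
After the second pivot the z-row RHS is 5/3 − (-11/3)·(5/4) = 25/4.

25/4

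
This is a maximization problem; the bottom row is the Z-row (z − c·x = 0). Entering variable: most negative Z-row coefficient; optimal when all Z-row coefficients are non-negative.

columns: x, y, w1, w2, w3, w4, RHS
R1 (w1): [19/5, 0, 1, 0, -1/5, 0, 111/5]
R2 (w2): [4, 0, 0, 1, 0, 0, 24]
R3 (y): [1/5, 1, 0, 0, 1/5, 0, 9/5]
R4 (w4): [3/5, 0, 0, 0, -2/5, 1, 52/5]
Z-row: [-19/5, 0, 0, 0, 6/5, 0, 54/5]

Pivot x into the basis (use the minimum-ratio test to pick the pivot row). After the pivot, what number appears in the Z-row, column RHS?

33

Ratio test on column x — row 1: (111/5)/(19/5) = 111/19; row 2: 24/4 = 6; row 3: (9/5)/(1/5) = 9; row 4: (52/5)/(3/5) = 52/3. Minimum is 111/19 at row 1 (w1 leaves); pivot element 19/5.
Divide row 1 by 19/5; eliminate column x from the other rows.
Z-row update in column RHS: 54/5 − (-19/5)·(111/19) = 33.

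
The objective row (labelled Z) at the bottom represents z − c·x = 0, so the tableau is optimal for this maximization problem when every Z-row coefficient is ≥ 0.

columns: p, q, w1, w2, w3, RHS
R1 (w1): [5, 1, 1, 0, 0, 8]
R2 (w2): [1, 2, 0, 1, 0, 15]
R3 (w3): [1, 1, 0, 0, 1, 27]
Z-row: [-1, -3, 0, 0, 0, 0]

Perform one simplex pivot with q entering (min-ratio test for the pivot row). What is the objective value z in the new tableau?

Ratio test on column q — row 1: 8/1 = 8; row 2: 15/2 = 15/2; row 3: 27/1 = 27. Minimum is 15/2 at row 2 (w2 leaves); pivot element 2.
Pivot on row 2; the Z-row RHS becomes 0 − (-3)·(15/2) = 45/2.

45/2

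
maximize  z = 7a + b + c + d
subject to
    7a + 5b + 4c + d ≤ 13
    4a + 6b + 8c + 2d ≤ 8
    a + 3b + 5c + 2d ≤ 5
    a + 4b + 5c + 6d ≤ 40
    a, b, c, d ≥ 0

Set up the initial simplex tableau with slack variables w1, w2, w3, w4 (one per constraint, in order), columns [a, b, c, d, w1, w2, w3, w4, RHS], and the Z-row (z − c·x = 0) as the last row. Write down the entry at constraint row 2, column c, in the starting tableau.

Constraint 2 has coefficient 8 on c.

8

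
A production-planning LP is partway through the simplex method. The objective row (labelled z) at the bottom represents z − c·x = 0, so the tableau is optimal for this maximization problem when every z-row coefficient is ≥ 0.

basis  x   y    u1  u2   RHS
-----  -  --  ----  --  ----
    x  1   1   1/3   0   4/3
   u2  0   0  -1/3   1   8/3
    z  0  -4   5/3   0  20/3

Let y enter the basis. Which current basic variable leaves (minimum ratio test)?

Column y entries and ratios — x: (4/3)/1 = 4/3; u2: 0 ≤ 0, skip.
Smallest ratio is 4/3 in the row of x, so x leaves.

x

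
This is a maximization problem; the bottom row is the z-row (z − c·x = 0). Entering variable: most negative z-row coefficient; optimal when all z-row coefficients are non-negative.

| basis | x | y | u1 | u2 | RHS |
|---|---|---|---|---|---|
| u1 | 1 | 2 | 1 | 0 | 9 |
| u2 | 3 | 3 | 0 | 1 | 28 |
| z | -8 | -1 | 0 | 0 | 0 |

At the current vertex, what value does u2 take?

u2 is basic (row 2); its value is the RHS of that row, 28.

28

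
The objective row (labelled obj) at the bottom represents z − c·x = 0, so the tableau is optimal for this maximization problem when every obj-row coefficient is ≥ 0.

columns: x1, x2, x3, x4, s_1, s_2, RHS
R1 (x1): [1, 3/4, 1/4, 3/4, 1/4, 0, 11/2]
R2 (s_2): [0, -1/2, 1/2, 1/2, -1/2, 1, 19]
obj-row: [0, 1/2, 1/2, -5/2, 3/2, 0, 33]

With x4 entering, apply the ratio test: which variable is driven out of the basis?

Column x4 entries and ratios — x1: (11/2)/(3/4) = 22/3; s_2: 19/(1/2) = 38.
Smallest ratio is 22/3 in the row of x1, so x1 leaves.

x1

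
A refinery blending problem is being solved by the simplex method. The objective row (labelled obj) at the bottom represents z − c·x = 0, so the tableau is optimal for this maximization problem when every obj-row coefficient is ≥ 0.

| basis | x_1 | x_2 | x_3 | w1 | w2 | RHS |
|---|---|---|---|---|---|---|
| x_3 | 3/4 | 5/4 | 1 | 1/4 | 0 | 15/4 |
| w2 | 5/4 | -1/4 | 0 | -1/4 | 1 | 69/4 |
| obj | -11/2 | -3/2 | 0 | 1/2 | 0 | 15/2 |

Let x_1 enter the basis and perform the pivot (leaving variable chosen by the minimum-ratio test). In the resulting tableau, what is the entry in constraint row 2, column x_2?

Ratio test on column x_1 — row 1: (15/4)/(3/4) = 5; row 2: (69/4)/(5/4) = 69/5. Minimum is 5 at row 1 (x_3 leaves); pivot element 3/4.
Divide row 1 by 3/4; eliminate column x_1 from the other rows.
Row 2 update in column x_2: -1/4 − (5/4)·(5/3) = -7/3.

-7/3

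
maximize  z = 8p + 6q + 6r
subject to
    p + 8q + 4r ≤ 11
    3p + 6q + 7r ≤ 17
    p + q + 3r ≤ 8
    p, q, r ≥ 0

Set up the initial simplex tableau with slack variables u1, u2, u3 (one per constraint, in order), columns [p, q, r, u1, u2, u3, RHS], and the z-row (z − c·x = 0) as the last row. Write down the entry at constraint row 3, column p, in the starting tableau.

Constraint 3 has coefficient 1 on p.

1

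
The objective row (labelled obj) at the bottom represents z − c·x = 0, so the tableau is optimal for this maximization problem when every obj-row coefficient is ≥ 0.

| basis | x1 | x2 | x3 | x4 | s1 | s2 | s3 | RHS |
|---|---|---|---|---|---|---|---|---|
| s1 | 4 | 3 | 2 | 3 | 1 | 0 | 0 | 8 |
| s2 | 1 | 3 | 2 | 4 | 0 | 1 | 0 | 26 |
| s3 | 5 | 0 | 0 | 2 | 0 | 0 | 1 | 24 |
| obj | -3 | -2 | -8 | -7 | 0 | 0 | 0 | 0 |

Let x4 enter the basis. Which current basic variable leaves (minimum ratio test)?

Column x4 entries and ratios — s1: 8/3 = 8/3; s2: 26/4 = 13/2; s3: 24/2 = 12.
Smallest ratio is 8/3 in the row of s1, so s1 leaves.

s1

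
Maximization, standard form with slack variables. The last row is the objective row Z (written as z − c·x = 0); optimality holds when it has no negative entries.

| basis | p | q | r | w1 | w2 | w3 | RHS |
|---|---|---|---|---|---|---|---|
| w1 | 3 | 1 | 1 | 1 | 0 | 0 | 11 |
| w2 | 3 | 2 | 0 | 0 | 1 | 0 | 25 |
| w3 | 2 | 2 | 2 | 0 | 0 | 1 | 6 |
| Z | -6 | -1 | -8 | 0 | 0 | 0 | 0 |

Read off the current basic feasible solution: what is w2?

25

w2 is basic (row 2); its value is the RHS of that row, 25.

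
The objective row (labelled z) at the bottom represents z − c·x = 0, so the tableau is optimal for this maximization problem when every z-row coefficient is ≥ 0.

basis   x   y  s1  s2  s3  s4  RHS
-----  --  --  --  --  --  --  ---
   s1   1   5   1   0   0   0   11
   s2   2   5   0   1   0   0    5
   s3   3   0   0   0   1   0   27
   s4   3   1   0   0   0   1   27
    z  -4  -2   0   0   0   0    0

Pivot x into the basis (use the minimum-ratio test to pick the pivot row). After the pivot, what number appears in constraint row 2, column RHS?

Ratio test on column x — row 1: 11/1 = 11; row 2: 5/2 = 5/2; row 3: 27/3 = 9; row 4: 27/3 = 9. Minimum is 5/2 at row 2 (s2 leaves); pivot element 2.
Divide row 2 by 2; eliminate column x from the other rows.
In the new row 2, the RHS entry is the old entry divided by the pivot: 5/2 = 5/2.

5/2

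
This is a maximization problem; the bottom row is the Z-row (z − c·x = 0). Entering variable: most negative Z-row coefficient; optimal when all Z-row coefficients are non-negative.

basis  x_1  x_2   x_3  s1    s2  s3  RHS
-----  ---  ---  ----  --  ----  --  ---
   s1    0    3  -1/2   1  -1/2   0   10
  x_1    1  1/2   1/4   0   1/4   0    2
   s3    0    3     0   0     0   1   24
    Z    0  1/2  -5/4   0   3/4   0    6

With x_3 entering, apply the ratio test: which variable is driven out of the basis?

x_1

Column x_3 entries and ratios — s1: -1/2 ≤ 0, skip; x_1: 2/(1/4) = 8; s3: 0 ≤ 0, skip.
Smallest ratio is 8 in the row of x_1, so x_1 leaves.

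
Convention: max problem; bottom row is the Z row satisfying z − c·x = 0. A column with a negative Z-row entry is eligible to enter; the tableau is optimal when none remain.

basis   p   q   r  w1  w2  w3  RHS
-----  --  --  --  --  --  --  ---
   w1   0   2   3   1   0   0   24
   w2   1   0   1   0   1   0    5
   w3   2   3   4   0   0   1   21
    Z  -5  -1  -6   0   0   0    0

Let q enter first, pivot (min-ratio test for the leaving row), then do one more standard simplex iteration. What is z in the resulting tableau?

91/3

Ratio test on column q — row 1: 24/2 = 12; row 2: entry 0 ≤ 0; row 3: 21/3 = 7. Minimum is 7 at row 3 (w3 leaves); pivot element 3.
Pivot on row 3; the Z-row RHS becomes 0 − (-1)·7 = 7.
Next entering variable (most negative Z-row entry -14/3): r.
Ratio test on column r — row 1: 10/(1/3) = 30; row 2: 5/1 = 5; row 3: 7/(4/3) = 21/4. Minimum is 5 at row 2 (w2 leaves); pivot element 1.
After the second pivot the Z-row RHS is 7 − (-14/3)·5 = 91/3.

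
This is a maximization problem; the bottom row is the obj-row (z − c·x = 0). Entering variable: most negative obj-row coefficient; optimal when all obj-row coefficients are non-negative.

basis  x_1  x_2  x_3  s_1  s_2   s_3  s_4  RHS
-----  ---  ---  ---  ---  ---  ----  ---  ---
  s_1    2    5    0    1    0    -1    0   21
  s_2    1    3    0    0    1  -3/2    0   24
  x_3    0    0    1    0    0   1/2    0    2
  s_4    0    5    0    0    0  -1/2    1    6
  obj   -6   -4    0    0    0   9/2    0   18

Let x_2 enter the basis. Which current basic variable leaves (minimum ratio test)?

s_4

Column x_2 entries and ratios — s_1: 21/5 = 21/5; s_2: 24/3 = 8; x_3: 0 ≤ 0, skip; s_4: 6/5 = 6/5.
Smallest ratio is 6/5 in the row of s_4, so s_4 leaves.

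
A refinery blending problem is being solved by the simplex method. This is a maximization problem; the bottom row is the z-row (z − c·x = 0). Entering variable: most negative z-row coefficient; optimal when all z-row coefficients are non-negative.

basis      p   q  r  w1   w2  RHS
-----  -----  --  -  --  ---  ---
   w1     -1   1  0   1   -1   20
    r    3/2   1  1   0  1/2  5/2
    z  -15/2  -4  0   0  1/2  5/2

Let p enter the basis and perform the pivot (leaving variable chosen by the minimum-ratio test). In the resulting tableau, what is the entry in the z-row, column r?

5

Ratio test on column p — row 1: entry -1 ≤ 0; row 2: (5/2)/(3/2) = 5/3. Minimum is 5/3 at row 2 (r leaves); pivot element 3/2.
Divide row 2 by 3/2; eliminate column p from the other rows.
z-row update in column r: 0 − (-15/2)·(2/3) = 5.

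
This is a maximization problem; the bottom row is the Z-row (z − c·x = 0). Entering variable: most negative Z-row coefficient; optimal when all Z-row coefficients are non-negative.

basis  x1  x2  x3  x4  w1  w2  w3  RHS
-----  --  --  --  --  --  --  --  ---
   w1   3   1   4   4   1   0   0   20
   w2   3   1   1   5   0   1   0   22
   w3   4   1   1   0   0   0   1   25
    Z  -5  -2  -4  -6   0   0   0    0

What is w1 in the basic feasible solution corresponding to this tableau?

20

w1 is basic (row 1); its value is the RHS of that row, 20.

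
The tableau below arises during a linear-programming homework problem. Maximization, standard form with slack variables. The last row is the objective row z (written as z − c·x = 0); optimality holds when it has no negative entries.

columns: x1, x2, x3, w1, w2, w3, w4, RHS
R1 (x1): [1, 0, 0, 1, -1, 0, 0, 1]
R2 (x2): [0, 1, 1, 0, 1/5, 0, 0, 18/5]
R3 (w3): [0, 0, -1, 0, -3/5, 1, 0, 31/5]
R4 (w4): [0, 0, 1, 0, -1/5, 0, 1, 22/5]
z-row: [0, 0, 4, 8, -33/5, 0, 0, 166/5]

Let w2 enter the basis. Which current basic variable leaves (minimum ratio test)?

x2

Column w2 entries and ratios — x1: -1 ≤ 0, skip; x2: (18/5)/(1/5) = 18; w3: -3/5 ≤ 0, skip; w4: -1/5 ≤ 0, skip.
Smallest ratio is 18 in the row of x2, so x2 leaves.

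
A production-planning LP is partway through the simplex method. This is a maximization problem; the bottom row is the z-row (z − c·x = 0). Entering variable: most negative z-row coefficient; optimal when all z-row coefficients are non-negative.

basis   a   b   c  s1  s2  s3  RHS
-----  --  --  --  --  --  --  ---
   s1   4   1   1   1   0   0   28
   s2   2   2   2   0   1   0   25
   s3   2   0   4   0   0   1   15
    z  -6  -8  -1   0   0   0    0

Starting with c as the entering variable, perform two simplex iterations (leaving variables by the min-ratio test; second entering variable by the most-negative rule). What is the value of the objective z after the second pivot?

Ratio test on column c — row 1: 28/1 = 28; row 2: 25/2 = 25/2; row 3: 15/4 = 15/4. Minimum is 15/4 at row 3 (s3 leaves); pivot element 4.
Pivot on row 3; the z-row RHS becomes 0 − (-1)·(15/4) = 15/4.
Next entering variable (most negative z-row entry -8): b.
Ratio test on column b — row 1: (97/4)/1 = 97/4; row 2: (35/2)/2 = 35/4; row 3: entry 0 ≤ 0. Minimum is 35/4 at row 2 (s2 leaves); pivot element 2.
After the second pivot the z-row RHS is 15/4 − (-8)·(35/4) = 295/4.

295/4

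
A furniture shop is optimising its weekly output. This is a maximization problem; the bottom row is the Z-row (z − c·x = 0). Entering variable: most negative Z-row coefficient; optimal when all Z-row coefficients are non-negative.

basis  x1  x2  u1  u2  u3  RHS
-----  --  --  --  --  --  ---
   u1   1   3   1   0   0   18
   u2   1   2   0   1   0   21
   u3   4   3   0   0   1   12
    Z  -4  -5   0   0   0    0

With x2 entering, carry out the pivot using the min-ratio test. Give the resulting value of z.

Ratio test on column x2 — row 1: 18/3 = 6; row 2: 21/2 = 21/2; row 3: 12/3 = 4. Minimum is 4 at row 3 (u3 leaves); pivot element 3.
Pivot on row 3; the Z-row RHS becomes 0 − (-5)·4 = 20.

20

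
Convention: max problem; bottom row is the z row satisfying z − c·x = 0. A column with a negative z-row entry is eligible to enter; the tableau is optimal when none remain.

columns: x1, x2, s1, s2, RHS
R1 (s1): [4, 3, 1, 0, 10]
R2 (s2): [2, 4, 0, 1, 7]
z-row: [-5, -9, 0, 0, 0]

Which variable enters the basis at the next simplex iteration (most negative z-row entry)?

x2

Negative z-row entries: x1: -5, x2: -9.
The most negative is -9 in column x2, so x2 enters.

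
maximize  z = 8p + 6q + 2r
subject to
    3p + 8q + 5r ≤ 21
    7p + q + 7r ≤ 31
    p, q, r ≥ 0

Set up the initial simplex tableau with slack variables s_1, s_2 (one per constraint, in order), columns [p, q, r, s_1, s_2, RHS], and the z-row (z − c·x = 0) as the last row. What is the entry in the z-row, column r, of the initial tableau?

-2

The z-row carries the negated objective coefficients: the r entry is -2.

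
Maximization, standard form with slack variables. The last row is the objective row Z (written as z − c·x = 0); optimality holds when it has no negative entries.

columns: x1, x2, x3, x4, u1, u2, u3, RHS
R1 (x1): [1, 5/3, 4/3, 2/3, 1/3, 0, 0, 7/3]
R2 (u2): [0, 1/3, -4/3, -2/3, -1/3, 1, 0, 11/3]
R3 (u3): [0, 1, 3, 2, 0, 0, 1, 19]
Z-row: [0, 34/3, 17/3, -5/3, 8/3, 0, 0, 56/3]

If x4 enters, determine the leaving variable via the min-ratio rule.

x1

Column x4 entries and ratios — x1: (7/3)/(2/3) = 7/2; u2: -2/3 ≤ 0, skip; u3: 19/2 = 19/2.
Smallest ratio is 7/2 in the row of x1, so x1 leaves.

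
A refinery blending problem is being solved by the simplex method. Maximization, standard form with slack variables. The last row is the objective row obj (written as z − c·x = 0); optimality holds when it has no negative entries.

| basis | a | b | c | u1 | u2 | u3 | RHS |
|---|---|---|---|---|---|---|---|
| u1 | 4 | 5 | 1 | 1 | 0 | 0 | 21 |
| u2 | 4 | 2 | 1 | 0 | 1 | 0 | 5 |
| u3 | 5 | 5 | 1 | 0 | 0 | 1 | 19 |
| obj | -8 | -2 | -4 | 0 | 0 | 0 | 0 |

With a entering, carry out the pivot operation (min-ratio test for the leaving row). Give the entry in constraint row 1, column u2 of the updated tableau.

Ratio test on column a — row 1: 21/4 = 21/4; row 2: 5/4 = 5/4; row 3: 19/5 = 19/5. Minimum is 5/4 at row 2 (u2 leaves); pivot element 4.
Divide row 2 by 4; eliminate column a from the other rows.
Row 1 update in column u2: 0 − 4·(1/4) = -1.

-1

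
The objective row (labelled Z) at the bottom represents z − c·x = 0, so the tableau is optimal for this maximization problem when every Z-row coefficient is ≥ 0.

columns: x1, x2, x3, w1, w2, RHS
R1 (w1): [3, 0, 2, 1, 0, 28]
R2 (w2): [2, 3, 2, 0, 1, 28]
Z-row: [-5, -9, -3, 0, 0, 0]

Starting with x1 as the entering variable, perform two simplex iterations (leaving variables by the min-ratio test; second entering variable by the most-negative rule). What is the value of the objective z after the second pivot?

224/3

Ratio test on column x1 — row 1: 28/3 = 28/3; row 2: 28/2 = 14. Minimum is 28/3 at row 1 (w1 leaves); pivot element 3.
Pivot on row 1; the Z-row RHS becomes 0 − (-5)·(28/3) = 140/3.
Next entering variable (most negative Z-row entry -9): x2.
Ratio test on column x2 — row 1: entry 0 ≤ 0; row 2: (28/3)/3 = 28/9. Minimum is 28/9 at row 2 (w2 leaves); pivot element 3.
After the second pivot the Z-row RHS is 140/3 − (-9)·(28/9) = 224/3.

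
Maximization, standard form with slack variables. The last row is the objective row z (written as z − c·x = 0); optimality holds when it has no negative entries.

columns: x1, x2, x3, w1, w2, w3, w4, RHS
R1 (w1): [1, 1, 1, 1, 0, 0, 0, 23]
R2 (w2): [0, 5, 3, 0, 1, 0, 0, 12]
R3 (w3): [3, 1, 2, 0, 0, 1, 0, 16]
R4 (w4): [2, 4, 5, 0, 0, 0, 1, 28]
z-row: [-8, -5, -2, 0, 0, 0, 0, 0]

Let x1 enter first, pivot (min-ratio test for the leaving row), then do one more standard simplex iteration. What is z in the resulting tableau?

724/15

Ratio test on column x1 — row 1: 23/1 = 23; row 2: entry 0 ≤ 0; row 3: 16/3 = 16/3; row 4: 28/2 = 14. Minimum is 16/3 at row 3 (w3 leaves); pivot element 3.
Pivot on row 3; the z-row RHS becomes 0 − (-8)·(16/3) = 128/3.
Next entering variable (most negative z-row entry -7/3): x2.
Ratio test on column x2 — row 1: (53/3)/(2/3) = 53/2; row 2: 12/5 = 12/5; row 3: (16/3)/(1/3) = 16; row 4: (52/3)/(10/3) = 26/5. Minimum is 12/5 at row 2 (w2 leaves); pivot element 5.
After the second pivot the z-row RHS is 128/3 − (-7/3)·(12/5) = 724/15.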